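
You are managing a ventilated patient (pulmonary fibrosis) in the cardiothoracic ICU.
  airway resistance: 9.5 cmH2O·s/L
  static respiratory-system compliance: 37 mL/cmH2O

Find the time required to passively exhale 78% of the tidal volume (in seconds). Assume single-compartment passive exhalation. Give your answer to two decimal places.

τ = R × C = 9.5 × 37 mL/cmH2O = 9.5 × 0.037 L/cmH2O = 0.3515 s.
Exhaled fraction f = 1 − e^(−t/τ) → t = −τ·ln(1 − f) = −0.3515·ln(0.22) = 0.5322 s.

0.53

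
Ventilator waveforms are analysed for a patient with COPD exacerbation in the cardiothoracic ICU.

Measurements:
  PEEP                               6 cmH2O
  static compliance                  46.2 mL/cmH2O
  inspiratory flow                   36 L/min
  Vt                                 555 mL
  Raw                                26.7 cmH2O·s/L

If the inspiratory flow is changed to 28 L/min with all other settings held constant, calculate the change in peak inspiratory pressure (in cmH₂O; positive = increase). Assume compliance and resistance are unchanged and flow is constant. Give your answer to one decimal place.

Flow: 36 L/min ÷ 60 = 0.6 L/s.
New flow: 28 L/min ÷ 60 = 0.4667 L/s.
PIP = Vt/C + R·V̇ + PEEP (constant-flow equation of motion).
Only the resistive term changes: ΔPIP = R × ΔV̇ = 26.7 × (0.4667 − 0.6) = 26.7 × -0.1333 = -3.559 cmH2O.

-3.6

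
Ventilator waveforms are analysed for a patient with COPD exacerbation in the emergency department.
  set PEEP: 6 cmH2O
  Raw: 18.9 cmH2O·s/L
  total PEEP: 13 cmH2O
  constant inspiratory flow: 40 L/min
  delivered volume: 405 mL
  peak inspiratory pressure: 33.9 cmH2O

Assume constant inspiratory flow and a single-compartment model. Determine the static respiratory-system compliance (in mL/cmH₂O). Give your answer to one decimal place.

Flow: 40 L/min ÷ 60 = 0.6667 L/s.
Total PEEP = 13 cmH2O (set 6 + intrinsic 7); this is the baseline alveolar pressure.
Equation of motion (constant flow): PIP = Vt/C + R·V̇ + PEEP.
Vt/C = PIP − R·V̇ − PEEP = 33.9 − 18.9×0.6667 − 13 = 33.9 − 12.601 − 13 = 8.299 cmH2O.
C = Vt / 8.299 = 405 / 8.299 = 48.801 mL/cmH2O.

48.8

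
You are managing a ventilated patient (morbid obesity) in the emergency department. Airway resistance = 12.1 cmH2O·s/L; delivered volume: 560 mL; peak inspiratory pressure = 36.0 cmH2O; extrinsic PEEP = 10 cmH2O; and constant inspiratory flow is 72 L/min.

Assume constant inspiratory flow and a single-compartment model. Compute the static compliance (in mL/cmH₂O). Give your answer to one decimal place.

48.8

Flow: 72 L/min ÷ 60 = 1.2 L/s.
Equation of motion (constant flow): PIP = Vt/C + R·V̇ + PEEP.
Vt/C = PIP − R·V̇ − PEEP = 36.0 − 12.1×1.2 − 10 = 36.0 − 14.52 − 10 = 11.48 cmH2O.
C = Vt / 11.48 = 560 / 11.48 = 48.78 mL/cmH2O.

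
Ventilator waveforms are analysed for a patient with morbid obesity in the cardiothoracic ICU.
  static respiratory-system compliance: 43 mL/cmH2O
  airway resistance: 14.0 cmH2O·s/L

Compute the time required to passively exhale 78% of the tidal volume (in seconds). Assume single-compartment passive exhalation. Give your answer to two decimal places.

τ = R × C = 14.0 × 43 mL/cmH2O = 14.0 × 0.043 L/cmH2O = 0.602 s.
Exhaled fraction f = 1 − e^(−t/τ) → t = −τ·ln(1 − f) = −0.602·ln(0.22) = 0.9115 s.

0.91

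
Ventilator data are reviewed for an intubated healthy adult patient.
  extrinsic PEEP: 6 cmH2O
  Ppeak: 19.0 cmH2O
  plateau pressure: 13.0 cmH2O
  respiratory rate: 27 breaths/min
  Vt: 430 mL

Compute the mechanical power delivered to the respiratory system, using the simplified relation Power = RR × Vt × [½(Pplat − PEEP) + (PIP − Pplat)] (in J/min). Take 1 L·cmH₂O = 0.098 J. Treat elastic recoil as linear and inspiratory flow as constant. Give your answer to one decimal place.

10.8

Per-breath work = Vt × [½(Pplat−PEEP) + (PIP−Pplat)] = 0.430 × [0.5×7.0 + 6.0] = 0.430 × 9.5 = 4.085 L·cmH2O.
Power = 27 × 4.085 = 110.3 L·cmH2O/min.
× 0.098 J/(L·cmH2O) → 10.809 J/min.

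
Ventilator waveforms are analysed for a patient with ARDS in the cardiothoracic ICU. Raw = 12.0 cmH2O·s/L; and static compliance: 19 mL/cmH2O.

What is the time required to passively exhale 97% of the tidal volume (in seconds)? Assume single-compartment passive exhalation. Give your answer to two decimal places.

0.80

τ = R × C = 12.0 × 19 mL/cmH2O = 12.0 × 0.019 L/cmH2O = 0.228 s.
Exhaled fraction f = 1 − e^(−t/τ) → t = −τ·ln(1 − f) = −0.228·ln(0.03) = 0.7995 s.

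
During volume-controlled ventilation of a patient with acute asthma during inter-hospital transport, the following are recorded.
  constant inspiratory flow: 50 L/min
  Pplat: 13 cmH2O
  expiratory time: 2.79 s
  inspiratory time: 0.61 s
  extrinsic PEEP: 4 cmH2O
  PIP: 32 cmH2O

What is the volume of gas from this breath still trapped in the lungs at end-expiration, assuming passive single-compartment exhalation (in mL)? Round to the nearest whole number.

58

Flow: 50 L/min ÷ 60 = 0.8333 L/s.
Vt = flow × Ti = 0.8333 L/s × 0.61 s × 1000 mL/L = 508.31 mL.
R = (PIP − Pplat)/V̇ = (32 − 13) / 0.8333 = 19.0/0.8333 = 22.801 cmH2O·s/L.
C = Vt/(Pplat − PEEP) = 508.31 / (13 − 4) = 508.31/9.0 = 56.479 mL/cmH2O.
τ = R × C = 22.801 × 0.05648 L/cmH2O = 1.288 s.
Fraction remaining = e^(−Te/τ) = e^(−2.79/1.288) = 0.1146.
Trapped volume = 508.31 × 0.1146 = 58.252 mL.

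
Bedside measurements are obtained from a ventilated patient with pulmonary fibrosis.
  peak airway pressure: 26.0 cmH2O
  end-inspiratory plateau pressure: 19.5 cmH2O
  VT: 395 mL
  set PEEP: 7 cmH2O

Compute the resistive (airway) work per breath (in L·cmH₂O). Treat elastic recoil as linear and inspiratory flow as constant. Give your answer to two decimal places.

With constant inspiratory flow the resistive pressure is constant at PIP − Pplat = 26.0 − 19.5 = 6.5 cmH2O, so resistive work = 6.5 × 0.395 = 2.568 L·cmH2O.

2.57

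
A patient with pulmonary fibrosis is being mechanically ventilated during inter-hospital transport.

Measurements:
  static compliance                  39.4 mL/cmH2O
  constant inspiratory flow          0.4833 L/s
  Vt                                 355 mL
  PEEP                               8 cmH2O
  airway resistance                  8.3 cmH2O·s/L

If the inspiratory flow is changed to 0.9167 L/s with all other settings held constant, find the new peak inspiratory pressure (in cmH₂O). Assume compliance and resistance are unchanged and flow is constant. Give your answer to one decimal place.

24.6

PIP = Vt/C + R·V̇ + PEEP (constant-flow equation of motion).
Only the resistive term changes: ΔPIP = R × ΔV̇ = 8.3 × (0.9167 − 0.4833) = 8.3 × 0.4334 = 3.597 cmH2O.
Original PIP = 355/39.4 + 8.3×0.4833 + 8 = 21.022 cmH2O; new PIP = 21.022 + (3.597) = 24.619 cmH2O.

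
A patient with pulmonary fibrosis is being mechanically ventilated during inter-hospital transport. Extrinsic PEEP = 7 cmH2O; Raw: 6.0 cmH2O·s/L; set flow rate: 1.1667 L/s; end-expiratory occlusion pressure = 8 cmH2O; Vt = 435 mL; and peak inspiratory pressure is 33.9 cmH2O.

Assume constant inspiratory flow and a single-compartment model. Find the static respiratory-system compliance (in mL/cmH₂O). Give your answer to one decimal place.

23.0

Total PEEP = 8 cmH2O (set 7 + intrinsic 1); this is the baseline alveolar pressure.
Equation of motion (constant flow): PIP = Vt/C + R·V̇ + PEEP.
Vt/C = PIP − R·V̇ − PEEP = 33.9 − 6.0×1.1667 − 8 = 33.9 − 7.0 − 8 = 18.9 cmH2O.
C = Vt / 18.9 = 435 / 18.9 = 23.016 mL/cmH2O.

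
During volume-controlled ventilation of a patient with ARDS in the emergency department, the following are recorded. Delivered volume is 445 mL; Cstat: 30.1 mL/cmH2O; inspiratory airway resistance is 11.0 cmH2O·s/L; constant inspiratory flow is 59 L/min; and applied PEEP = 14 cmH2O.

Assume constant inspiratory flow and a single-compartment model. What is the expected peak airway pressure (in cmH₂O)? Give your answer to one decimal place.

39.6

Flow: 59 L/min ÷ 60 = 0.9833 L/s.
Equation of motion (constant flow): PIP = Vt/C + R·V̇ + PEEP.
PIP = 445/30.1 + 11.0×0.9833 + 14 = 14.784 + 10.816 + 14 = 39.6 cmH2O.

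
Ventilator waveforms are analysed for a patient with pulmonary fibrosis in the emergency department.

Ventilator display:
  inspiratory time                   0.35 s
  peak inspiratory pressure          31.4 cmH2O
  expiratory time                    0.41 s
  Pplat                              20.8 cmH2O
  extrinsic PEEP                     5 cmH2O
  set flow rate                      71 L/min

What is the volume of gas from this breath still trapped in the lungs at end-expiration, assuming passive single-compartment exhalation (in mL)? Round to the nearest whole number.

72

Flow: 71 L/min ÷ 60 = 1.1833 L/s.
Vt = flow × Ti = 1.1833 L/s × 0.35 s × 1000 mL/L = 414.16 mL.
R = (PIP − Pplat)/V̇ = (31.4 − 20.8) / 1.1833 = 10.6/1.1833 = 8.958 cmH2O·s/L.
C = Vt/(Pplat − PEEP) = 414.16 / (20.8 − 5) = 414.16/15.8 = 26.213 mL/cmH2O.
τ = R × C = 8.958 × 0.02621 L/cmH2O = 0.2348 s.
Fraction remaining = e^(−Te/τ) = e^(−0.41/0.2348) = 0.1744.
Trapped volume = 414.16 × 0.1744 = 72.23 mL.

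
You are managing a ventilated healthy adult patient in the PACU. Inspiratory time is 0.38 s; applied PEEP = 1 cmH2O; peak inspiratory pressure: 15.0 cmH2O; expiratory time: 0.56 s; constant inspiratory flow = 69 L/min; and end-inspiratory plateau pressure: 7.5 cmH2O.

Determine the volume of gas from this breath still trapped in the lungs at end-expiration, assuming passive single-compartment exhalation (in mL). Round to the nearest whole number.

122

Flow: 69 L/min ÷ 60 = 1.15 L/s.
Vt = flow × Ti = 1.15 L/s × 0.38 s × 1000 mL/L = 437.0 mL.
R = (PIP − Pplat)/V̇ = (15.0 − 7.5) / 1.15 = 7.5/1.15 = 6.522 cmH2O·s/L.
C = Vt/(Pplat − PEEP) = 437.0 / (7.5 − 1) = 437.0/6.5 = 67.231 mL/cmH2O.
τ = R × C = 6.522 × 0.06723 L/cmH2O = 0.4385 s.
Fraction remaining = e^(−Te/τ) = e^(−0.56/0.4385) = 0.2789.
Trapped volume = 437.0 × 0.2789 = 121.88 mL.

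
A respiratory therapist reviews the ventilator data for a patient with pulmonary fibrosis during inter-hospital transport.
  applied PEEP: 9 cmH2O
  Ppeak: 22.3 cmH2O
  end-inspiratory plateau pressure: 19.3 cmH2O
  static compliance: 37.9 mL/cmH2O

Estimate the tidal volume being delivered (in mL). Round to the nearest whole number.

Vt = Cstat × (Pplat − PEEP) = 37.9 × (19.3 − 9) = 37.9 × 10.3 = 390.37 mL.

390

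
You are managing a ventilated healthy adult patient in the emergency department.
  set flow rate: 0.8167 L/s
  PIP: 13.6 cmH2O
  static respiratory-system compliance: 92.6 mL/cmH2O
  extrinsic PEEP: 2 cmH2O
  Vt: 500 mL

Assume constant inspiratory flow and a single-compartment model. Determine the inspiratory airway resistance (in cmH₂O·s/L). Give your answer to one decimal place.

7.6

Equation of motion (constant flow): PIP = Vt/C + R·V̇ + PEEP.
R·V̇ = PIP − Vt/C − PEEP = 13.6 − 500/92.6 − 2 = 13.6 − 5.4 − 2 = 6.2 cmH2O.
R = 6.2 / 0.8167 = 7.592 cmH2O·s/L.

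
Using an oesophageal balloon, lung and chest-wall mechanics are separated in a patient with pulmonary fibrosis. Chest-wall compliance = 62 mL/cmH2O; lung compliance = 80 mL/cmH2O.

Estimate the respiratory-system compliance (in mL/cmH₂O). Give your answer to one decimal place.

Lung and chest wall are elastances in series: 1/Crs = 1/CL + 1/Ccw.
1/Crs = 1/80 + 1/62 = 0.02863.
Crs = 34.928 mL/cmH2O.

34.9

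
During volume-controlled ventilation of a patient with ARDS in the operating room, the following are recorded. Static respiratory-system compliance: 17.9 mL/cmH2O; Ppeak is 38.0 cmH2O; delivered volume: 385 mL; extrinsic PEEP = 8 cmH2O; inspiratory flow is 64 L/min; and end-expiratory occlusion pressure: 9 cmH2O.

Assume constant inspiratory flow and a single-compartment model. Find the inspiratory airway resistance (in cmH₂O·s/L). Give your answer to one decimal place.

Flow: 64 L/min ÷ 60 = 1.0667 L/s.
Total PEEP = 9 cmH2O (set 8 + intrinsic 1); this is the baseline alveolar pressure.
Equation of motion (constant flow): PIP = Vt/C + R·V̇ + PEEP.
R·V̇ = PIP − Vt/C − PEEP = 38.0 − 385/17.9 − 9 = 38.0 − 21.508 − 9 = 7.492 cmH2O.
R = 7.492 / 1.0667 = 7.024 cmH2O·s/L.

7.0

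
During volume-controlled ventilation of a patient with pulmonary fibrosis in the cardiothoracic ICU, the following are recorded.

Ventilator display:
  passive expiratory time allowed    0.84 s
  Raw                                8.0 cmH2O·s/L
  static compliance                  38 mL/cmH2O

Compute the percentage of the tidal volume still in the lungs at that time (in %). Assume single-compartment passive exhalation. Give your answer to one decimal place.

τ = R × C = 8.0 × 38 mL/cmH2O = 8.0 × 0.038 L/cmH2O = 0.304 s.
Passive exhalation: V(t)/V₀ = e^(−t/τ) = e^(−0.84/0.304) = 0.06309.
Fraction remaining = 0.06309 → 6.309%.

6.3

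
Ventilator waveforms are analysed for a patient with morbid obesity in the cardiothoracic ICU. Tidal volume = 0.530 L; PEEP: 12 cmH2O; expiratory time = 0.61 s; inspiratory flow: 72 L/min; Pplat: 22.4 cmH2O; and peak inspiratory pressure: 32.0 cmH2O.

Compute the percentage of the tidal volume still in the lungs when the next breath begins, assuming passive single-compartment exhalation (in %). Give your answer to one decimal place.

22.4

Flow: 72 L/min ÷ 60 = 1.2 L/s.
R = (PIP − Pplat)/V̇ = (32.0 − 22.4) / 1.2 = 9.6/1.2 = 8.0 cmH2O·s/L.
C = Vt/(Pplat − PEEP) = 530.0 / (22.4 − 12) = 530.0/10.4 = 50.962 mL/cmH2O.
τ = R × C = 8.0 × 0.05096 L/cmH2O = 0.4077 s.
Fraction remaining at end-expiration = e^(−Te/τ) = e^(−0.61/0.4077) = 0.224 → 22.4%.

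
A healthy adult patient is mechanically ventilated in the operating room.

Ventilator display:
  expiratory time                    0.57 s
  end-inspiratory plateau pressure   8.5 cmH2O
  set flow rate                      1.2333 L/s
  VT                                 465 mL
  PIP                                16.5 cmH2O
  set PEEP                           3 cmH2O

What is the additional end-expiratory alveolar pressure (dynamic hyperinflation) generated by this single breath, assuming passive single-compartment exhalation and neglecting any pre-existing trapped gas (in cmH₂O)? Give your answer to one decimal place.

R = (PIP − Pplat)/V̇ = (16.5 − 8.5) / 1.2333 = 8.0/1.2333 = 6.487 cmH2O·s/L.
C = Vt/(Pplat − PEEP) = 465.0 / (8.5 − 3) = 465.0/5.5 = 84.545 mL/cmH2O.
τ = R × C = 6.487 × 0.08455 L/cmH2O = 0.5485 s.
Fraction remaining = e^(−Te/τ) = e^(−0.57/0.5485) = 0.3537; trapped volume = 465.0 × 0.3537 = 164.47 mL.
Additional alveolar pressure from trapping ≈ V_trapped / C = 164.47 / 84.545 = 1.945 cmH2O.

1.9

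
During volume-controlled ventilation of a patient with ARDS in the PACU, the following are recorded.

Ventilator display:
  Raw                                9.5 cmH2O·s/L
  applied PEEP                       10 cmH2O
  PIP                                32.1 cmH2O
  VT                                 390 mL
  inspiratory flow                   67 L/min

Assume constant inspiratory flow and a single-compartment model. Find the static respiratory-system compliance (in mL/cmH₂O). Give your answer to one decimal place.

Flow: 67 L/min ÷ 60 = 1.1167 L/s.
Equation of motion (constant flow): PIP = Vt/C + R·V̇ + PEEP.
Vt/C = PIP − R·V̇ − PEEP = 32.1 − 9.5×1.1167 − 10 = 32.1 − 10.609 − 10 = 11.491 cmH2O.
C = Vt / 11.491 = 390 / 11.491 = 33.94 mL/cmH2O.

33.9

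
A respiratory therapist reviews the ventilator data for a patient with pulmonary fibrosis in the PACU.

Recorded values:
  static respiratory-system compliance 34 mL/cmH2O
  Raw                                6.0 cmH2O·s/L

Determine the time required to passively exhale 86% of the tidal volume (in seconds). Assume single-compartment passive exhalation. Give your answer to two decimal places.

τ = R × C = 6.0 × 34 mL/cmH2O = 6.0 × 0.034 L/cmH2O = 0.204 s.
Exhaled fraction f = 1 − e^(−t/τ) → t = −τ·ln(1 − f) = −0.204·ln(0.14) = 0.4011 s.

0.40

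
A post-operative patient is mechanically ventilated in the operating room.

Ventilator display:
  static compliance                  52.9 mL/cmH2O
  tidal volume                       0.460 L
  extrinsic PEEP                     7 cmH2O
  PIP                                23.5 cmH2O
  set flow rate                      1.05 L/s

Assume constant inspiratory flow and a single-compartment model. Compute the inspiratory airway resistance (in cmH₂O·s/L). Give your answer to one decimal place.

Equation of motion (constant flow): PIP = Vt/C + R·V̇ + PEEP.
R·V̇ = PIP − Vt/C − PEEP = 23.5 − 460/52.9 − 7 = 23.5 − 8.696 − 7 = 7.804 cmH2O.
R = 7.804 / 1.05 = 7.432 cmH2O·s/L.

7.4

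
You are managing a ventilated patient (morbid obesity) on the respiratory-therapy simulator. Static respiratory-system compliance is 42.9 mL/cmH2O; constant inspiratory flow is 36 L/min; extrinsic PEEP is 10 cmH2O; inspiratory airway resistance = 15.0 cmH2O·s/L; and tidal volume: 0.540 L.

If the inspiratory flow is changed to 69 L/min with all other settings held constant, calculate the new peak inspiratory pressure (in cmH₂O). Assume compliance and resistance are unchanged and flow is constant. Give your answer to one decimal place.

Flow: 36 L/min ÷ 60 = 0.6 L/s.
New flow: 69 L/min ÷ 60 = 1.15 L/s.
PIP = Vt/C + R·V̇ + PEEP (constant-flow equation of motion).
Only the resistive term changes: ΔPIP = R × ΔV̇ = 15.0 × (1.15 − 0.6) = 15.0 × 0.55 = 8.25 cmH2O.
Original PIP = 540/42.9 + 15.0×0.6 + 10 = 31.587 cmH2O; new PIP = 31.587 + (8.25) = 39.837 cmH2O.

39.8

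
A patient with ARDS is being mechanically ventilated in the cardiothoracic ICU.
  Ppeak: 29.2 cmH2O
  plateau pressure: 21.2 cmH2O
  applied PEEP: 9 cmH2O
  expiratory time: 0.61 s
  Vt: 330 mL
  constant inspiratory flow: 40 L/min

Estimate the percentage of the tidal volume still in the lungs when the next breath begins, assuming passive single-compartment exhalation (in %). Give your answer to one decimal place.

15.3

Flow: 40 L/min ÷ 60 = 0.6667 L/s.
R = (PIP − Pplat)/V̇ = (29.2 − 21.2) / 0.6667 = 8.0/0.6667 = 11.999 cmH2O·s/L.
C = Vt/(Pplat − PEEP) = 330.0 / (21.2 − 9) = 330.0/12.2 = 27.049 mL/cmH2O.
τ = R × C = 11.999 × 0.02705 L/cmH2O = 0.3246 s.
Fraction remaining at end-expiration = e^(−Te/τ) = e^(−0.61/0.3246) = 0.1527 → 15.27%.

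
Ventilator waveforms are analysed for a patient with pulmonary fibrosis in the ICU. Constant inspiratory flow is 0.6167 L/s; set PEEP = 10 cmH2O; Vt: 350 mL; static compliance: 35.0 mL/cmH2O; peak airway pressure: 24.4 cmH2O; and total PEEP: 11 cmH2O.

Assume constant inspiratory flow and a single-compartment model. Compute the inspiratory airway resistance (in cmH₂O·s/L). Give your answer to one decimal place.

5.5

Total PEEP = 11 cmH2O (set 10 + intrinsic 1); this is the baseline alveolar pressure.
Equation of motion (constant flow): PIP = Vt/C + R·V̇ + PEEP.
R·V̇ = PIP − Vt/C − PEEP = 24.4 − 350/35.0 − 11 = 24.4 − 10.0 − 11 = 3.4 cmH2O.
R = 3.4 / 0.6167 = 5.513 cmH2O·s/L.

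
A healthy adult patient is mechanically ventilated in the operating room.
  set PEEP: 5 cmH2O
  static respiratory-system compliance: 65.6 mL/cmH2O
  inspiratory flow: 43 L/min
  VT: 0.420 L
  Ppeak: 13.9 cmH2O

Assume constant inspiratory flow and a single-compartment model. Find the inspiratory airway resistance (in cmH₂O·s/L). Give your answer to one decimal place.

3.5

Flow: 43 L/min ÷ 60 = 0.7167 L/s.
Equation of motion (constant flow): PIP = Vt/C + R·V̇ + PEEP.
R·V̇ = PIP − Vt/C − PEEP = 13.9 − 420/65.6 − 5 = 13.9 − 6.402 − 5 = 2.498 cmH2O.
R = 2.498 / 0.7167 = 3.485 cmH2O·s/L.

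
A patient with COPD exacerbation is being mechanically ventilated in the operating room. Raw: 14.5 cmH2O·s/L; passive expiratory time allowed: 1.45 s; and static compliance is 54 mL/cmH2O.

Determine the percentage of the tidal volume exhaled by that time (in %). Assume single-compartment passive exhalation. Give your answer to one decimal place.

τ = R × C = 14.5 × 54 mL/cmH2O = 14.5 × 0.054 L/cmH2O = 0.783 s.
Passive exhalation: V(t)/V₀ = e^(−t/τ) = e^(−1.45/0.783) = 0.1569.
Fraction exhaled = 1 − 0.1569 = 0.8431 → 84.31%.

84.3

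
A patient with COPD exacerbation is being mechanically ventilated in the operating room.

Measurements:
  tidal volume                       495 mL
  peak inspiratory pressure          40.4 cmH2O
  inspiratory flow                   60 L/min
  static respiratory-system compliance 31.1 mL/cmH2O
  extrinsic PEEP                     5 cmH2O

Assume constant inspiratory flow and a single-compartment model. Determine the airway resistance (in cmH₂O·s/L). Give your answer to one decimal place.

Flow: 60 L/min ÷ 60 = 1 L/s.
Equation of motion (constant flow): PIP = Vt/C + R·V̇ + PEEP.
R·V̇ = PIP − Vt/C − PEEP = 40.4 − 495/31.1 − 5 = 40.4 − 15.916 − 5 = 19.484 cmH2O.
R = 19.484 / 1 = 19.484 cmH2O·s/L.

19.5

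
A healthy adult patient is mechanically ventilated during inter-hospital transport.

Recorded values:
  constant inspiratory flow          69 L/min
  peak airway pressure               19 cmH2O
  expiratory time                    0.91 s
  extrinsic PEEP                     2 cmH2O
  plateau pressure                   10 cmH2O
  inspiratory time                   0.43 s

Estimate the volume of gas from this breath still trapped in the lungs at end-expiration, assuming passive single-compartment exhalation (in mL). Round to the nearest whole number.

Flow: 69 L/min ÷ 60 = 1.15 L/s.
Vt = flow × Ti = 1.15 L/s × 0.43 s × 1000 mL/L = 494.5 mL.
R = (PIP − Pplat)/V̇ = (19 − 10) / 1.15 = 9.0/1.15 = 7.826 cmH2O·s/L.
C = Vt/(Pplat − PEEP) = 494.5 / (10 − 2) = 494.5/8.0 = 61.813 mL/cmH2O.
τ = R × C = 7.826 × 0.06181 L/cmH2O = 0.4837 s.
Fraction remaining = e^(−Te/τ) = e^(−0.91/0.4837) = 0.1524.
Trapped volume = 494.5 × 0.1524 = 75.362 mL.

75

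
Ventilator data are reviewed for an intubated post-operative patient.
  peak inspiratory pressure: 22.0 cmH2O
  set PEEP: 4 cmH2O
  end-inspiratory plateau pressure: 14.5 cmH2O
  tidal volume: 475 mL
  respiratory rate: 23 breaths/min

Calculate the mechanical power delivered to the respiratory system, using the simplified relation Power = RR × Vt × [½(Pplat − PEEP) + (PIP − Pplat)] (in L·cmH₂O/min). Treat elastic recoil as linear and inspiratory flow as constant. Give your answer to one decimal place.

Per-breath work = Vt × [½(Pplat−PEEP) + (PIP−Pplat)] = 0.475 × [0.5×10.5 + 7.5] = 0.475 × 12.75 = 6.056 L·cmH2O.
Power = 23 × 6.056 = 139.29 L·cmH2O/min.

139.3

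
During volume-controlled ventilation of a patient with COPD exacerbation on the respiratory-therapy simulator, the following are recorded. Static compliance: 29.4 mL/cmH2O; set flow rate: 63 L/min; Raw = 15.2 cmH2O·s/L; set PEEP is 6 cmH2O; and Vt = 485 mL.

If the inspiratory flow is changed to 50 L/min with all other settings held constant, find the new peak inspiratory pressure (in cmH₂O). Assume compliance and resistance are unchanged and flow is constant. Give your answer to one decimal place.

35.2

Flow: 63 L/min ÷ 60 = 1.05 L/s.
New flow: 50 L/min ÷ 60 = 0.8333 L/s.
PIP = Vt/C + R·V̇ + PEEP (constant-flow equation of motion).
Only the resistive term changes: ΔPIP = R × ΔV̇ = 15.2 × (0.8333 − 1.05) = 15.2 × -0.2167 = -3.294 cmH2O.
Original PIP = 485/29.4 + 15.2×1.05 + 6 = 38.457 cmH2O; new PIP = 38.457 + (-3.294) = 35.163 cmH2O.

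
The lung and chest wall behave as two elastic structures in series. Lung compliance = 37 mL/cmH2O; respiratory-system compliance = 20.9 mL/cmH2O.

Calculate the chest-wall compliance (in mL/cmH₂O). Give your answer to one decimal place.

48.0

1/Ccw = 1/Crs − 1/CL.
1/Ccw = 1/20.9 − 1/37 = 0.02082.
Ccw = 48.031 mL/cmH2O.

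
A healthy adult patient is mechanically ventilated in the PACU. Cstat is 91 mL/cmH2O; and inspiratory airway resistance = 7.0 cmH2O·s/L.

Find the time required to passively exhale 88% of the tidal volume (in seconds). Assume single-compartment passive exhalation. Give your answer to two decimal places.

τ = R × C = 7.0 × 91 mL/cmH2O = 7.0 × 0.091 L/cmH2O = 0.637 s.
Exhaled fraction f = 1 − e^(−t/τ) → t = −τ·ln(1 − f) = −0.637·ln(0.12) = 1.351 s.

1.35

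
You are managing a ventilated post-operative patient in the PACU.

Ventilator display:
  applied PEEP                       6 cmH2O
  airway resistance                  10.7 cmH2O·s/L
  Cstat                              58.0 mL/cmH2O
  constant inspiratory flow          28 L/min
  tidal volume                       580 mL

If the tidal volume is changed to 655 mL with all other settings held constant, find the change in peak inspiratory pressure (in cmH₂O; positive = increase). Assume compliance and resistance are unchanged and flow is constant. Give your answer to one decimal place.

1.3

PIP = Vt/C + R·V̇ + PEEP (constant-flow equation of motion).
Only the elastic term changes: ΔPIP = ΔVt / C = (655 − 580) / 58.0 = 1.293 cmH2O.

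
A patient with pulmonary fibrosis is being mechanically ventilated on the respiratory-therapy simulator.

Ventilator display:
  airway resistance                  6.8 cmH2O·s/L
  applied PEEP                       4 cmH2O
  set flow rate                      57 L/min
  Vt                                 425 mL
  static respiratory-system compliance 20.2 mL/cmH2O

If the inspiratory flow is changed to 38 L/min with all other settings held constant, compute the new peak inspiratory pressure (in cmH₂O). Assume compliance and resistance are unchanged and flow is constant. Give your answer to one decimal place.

29.3

Flow: 57 L/min ÷ 60 = 0.95 L/s.
New flow: 38 L/min ÷ 60 = 0.6333 L/s.
PIP = Vt/C + R·V̇ + PEEP (constant-flow equation of motion).
Only the resistive term changes: ΔPIP = R × ΔV̇ = 6.8 × (0.6333 − 0.95) = 6.8 × -0.3167 = -2.154 cmH2O.
Original PIP = 425/20.2 + 6.8×0.95 + 4 = 31.5 cmH2O; new PIP = 31.5 + (-2.154) = 29.346 cmH2O.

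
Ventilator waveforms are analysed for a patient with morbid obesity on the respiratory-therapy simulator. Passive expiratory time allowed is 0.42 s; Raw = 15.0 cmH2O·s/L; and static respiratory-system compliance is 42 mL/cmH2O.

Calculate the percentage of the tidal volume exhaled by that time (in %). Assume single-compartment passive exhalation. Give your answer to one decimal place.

τ = R × C = 15.0 × 42 mL/cmH2O = 15.0 × 0.042 L/cmH2O = 0.63 s.
Passive exhalation: V(t)/V₀ = e^(−t/τ) = e^(−0.42/0.63) = 0.5134.
Fraction exhaled = 1 − 0.5134 = 0.4866 → 48.66%.

48.7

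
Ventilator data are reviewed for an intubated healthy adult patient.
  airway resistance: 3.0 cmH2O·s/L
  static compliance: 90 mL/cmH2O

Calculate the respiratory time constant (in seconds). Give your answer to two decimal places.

τ = R × C = 3.0 × 90 mL/cmH2O = 3.0 × 0.090 L/cmH2O = 0.27 s.

0.27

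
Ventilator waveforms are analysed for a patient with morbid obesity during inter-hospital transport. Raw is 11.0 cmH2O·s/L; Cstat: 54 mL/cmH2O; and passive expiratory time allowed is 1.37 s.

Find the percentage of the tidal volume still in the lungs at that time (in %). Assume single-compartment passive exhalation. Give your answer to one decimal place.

10.0

τ = R × C = 11.0 × 54 mL/cmH2O = 11.0 × 0.054 L/cmH2O = 0.594 s.
Passive exhalation: V(t)/V₀ = e^(−t/τ) = e^(−1.37/0.594) = 0.09962.
Fraction remaining = 0.09962 → 9.962%.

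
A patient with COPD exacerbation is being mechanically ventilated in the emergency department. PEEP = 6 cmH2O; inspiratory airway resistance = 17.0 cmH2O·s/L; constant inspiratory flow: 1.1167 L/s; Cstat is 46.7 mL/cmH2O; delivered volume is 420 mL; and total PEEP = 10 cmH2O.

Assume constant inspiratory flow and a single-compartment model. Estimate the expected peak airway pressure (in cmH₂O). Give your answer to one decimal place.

38.0

Total PEEP = 10 cmH2O (set 6 + intrinsic 4); this is the baseline alveolar pressure.
Equation of motion (constant flow): PIP = Vt/C + R·V̇ + PEEP.
PIP = 420/46.7 + 17.0×1.1167 + 10 = 8.994 + 18.984 + 10 = 37.978 cmH2O.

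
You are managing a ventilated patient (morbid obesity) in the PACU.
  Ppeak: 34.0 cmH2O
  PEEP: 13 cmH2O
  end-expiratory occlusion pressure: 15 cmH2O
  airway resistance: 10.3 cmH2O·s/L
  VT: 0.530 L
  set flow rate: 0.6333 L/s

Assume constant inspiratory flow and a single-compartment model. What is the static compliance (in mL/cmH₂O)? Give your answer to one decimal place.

42.5

Total PEEP = 15 cmH2O (set 13 + intrinsic 2); this is the baseline alveolar pressure.
Equation of motion (constant flow): PIP = Vt/C + R·V̇ + PEEP.
Vt/C = PIP − R·V̇ − PEEP = 34.0 − 10.3×0.6333 − 15 = 34.0 − 6.523 − 15 = 12.477 cmH2O.
C = Vt / 12.477 = 530 / 12.477 = 42.478 mL/cmH2O.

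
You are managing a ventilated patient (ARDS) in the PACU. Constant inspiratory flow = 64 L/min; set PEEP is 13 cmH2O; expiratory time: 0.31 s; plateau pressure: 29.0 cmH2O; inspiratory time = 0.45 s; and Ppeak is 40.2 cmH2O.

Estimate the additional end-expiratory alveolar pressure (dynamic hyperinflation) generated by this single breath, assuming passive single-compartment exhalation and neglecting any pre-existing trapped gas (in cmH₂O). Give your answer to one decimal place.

Flow: 64 L/min ÷ 60 = 1.0667 L/s.
Vt = flow × Ti = 1.0667 L/s × 0.45 s × 1000 mL/L = 480.02 mL.
R = (PIP − Pplat)/V̇ = (40.2 − 29.0) / 1.0667 = 11.2/1.0667 = 10.5 cmH2O·s/L.
C = Vt/(Pplat − PEEP) = 480.02 / (29.0 − 13) = 480.02/16.0 = 30.001 mL/cmH2O.
τ = R × C = 10.5 × 0.03 L/cmH2O = 0.315 s.
Fraction remaining = e^(−Te/τ) = e^(−0.31/0.315) = 0.3738; trapped volume = 480.02 × 0.3738 = 179.43 mL.
Additional alveolar pressure from trapping ≈ V_trapped / C = 179.43 / 30.001 = 5.981 cmH2O.

6.0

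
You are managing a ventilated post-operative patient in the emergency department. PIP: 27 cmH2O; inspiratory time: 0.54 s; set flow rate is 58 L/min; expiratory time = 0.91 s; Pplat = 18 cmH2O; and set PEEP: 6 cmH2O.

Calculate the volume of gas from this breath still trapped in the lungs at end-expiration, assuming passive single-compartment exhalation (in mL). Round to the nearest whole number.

55

Flow: 58 L/min ÷ 60 = 0.9667 L/s.
Vt = flow × Ti = 0.9667 L/s × 0.54 s × 1000 mL/L = 522.02 mL.
R = (PIP − Pplat)/V̇ = (27 − 18) / 0.9667 = 9.0/0.9667 = 9.31 cmH2O·s/L.
C = Vt/(Pplat − PEEP) = 522.02 / (18 − 6) = 522.02/12.0 = 43.502 mL/cmH2O.
τ = R × C = 9.31 × 0.0435 L/cmH2O = 0.405 s.
Fraction remaining = e^(−Te/τ) = e^(−0.91/0.405) = 0.1057.
Trapped volume = 522.02 × 0.1057 = 55.178 mL.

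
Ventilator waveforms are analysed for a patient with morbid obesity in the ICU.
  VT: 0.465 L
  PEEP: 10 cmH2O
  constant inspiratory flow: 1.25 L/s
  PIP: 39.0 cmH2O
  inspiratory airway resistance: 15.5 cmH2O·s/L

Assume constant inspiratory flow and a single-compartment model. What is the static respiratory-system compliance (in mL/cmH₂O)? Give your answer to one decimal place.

48.3

Equation of motion (constant flow): PIP = Vt/C + R·V̇ + PEEP.
Vt/C = PIP − R·V̇ − PEEP = 39.0 − 15.5×1.25 − 10 = 39.0 − 19.375 − 10 = 9.625 cmH2O.
C = Vt / 9.625 = 465 / 9.625 = 48.312 mL/cmH2O.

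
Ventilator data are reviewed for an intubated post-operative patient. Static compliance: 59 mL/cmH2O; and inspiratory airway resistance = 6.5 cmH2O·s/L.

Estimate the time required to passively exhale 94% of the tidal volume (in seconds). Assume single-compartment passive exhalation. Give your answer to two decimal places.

τ = R × C = 6.5 × 59 mL/cmH2O = 6.5 × 0.059 L/cmH2O = 0.3835 s.
Exhaled fraction f = 1 − e^(−t/τ) → t = −τ·ln(1 − f) = −0.3835·ln(0.06) = 1.079 s.

1.08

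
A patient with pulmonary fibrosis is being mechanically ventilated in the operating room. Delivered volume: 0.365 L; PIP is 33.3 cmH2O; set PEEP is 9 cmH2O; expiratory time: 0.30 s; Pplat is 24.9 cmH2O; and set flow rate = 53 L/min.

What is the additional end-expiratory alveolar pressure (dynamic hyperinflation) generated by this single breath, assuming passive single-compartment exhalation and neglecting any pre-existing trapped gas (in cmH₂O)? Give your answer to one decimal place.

Flow: 53 L/min ÷ 60 = 0.8833 L/s.
R = (PIP − Pplat)/V̇ = (33.3 − 24.9) / 0.8833 = 8.4/0.8833 = 9.51 cmH2O·s/L.
C = Vt/(Pplat − PEEP) = 365.0 / (24.9 − 9) = 365.0/15.9 = 22.956 mL/cmH2O.
τ = R × C = 9.51 × 0.02296 L/cmH2O = 0.2183 s.
Fraction remaining = e^(−Te/τ) = e^(−0.30/0.2183) = 0.253; trapped volume = 365.0 × 0.253 = 92.345 mL.
Additional alveolar pressure from trapping ≈ V_trapped / C = 92.345 / 22.956 = 4.023 cmH2O.

4.0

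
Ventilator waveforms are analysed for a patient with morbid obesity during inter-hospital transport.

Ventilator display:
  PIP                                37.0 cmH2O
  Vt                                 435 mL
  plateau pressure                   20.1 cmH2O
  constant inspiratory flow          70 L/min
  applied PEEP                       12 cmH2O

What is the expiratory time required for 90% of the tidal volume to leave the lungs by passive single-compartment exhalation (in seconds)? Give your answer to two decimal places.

Flow: 70 L/min ÷ 60 = 1.1667 L/s.
R = (PIP − Pplat)/V̇ = (37.0 − 20.1) / 1.1667 = 16.9/1.1667 = 14.485 cmH2O·s/L.
C = Vt/(Pplat − PEEP) = 435.0 / (20.1 − 12) = 435.0/8.1 = 53.704 mL/cmH2O.
τ = R × C = 14.485 × 0.0537 L/cmH2O = 0.7778 s.
t = −τ·ln(1 − 0.90) = −0.7778·ln(0.1) = 1.791 s.

1.79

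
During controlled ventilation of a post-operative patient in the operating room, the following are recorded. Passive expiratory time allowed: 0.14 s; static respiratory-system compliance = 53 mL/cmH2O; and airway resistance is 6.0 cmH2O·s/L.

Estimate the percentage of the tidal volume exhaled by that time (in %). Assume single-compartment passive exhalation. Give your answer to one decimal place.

35.6

τ = R × C = 6.0 × 53 mL/cmH2O = 6.0 × 0.053 L/cmH2O = 0.318 s.
Passive exhalation: V(t)/V₀ = e^(−t/τ) = e^(−0.14/0.318) = 0.6439.
Fraction exhaled = 1 − 0.6439 = 0.3561 → 35.61%.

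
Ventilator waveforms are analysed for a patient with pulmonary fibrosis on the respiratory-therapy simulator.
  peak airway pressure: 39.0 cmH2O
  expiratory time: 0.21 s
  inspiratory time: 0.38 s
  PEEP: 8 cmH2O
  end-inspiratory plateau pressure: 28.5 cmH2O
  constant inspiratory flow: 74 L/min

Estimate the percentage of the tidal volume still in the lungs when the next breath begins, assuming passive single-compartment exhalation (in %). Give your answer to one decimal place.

34.0

Flow: 74 L/min ÷ 60 = 1.2333 L/s.
Vt = flow × Ti = 1.2333 L/s × 0.38 s × 1000 mL/L = 468.65 mL.
R = (PIP − Pplat)/V̇ = (39.0 − 28.5) / 1.2333 = 10.5/1.2333 = 8.514 cmH2O·s/L.
C = Vt/(Pplat − PEEP) = 468.65 / (28.5 − 8) = 468.65/20.5 = 22.861 mL/cmH2O.
τ = R × C = 8.514 × 0.02286 L/cmH2O = 0.1946 s.
Fraction remaining at end-expiration = e^(−Te/τ) = e^(−0.21/0.1946) = 0.3399 → 33.99%.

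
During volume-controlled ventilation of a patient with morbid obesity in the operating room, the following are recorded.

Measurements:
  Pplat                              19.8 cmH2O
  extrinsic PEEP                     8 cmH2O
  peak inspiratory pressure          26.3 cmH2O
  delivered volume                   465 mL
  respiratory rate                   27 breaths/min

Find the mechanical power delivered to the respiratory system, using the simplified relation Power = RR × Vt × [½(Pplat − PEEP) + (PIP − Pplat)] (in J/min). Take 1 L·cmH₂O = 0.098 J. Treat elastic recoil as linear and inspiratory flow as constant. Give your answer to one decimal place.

15.3

Per-breath work = Vt × [½(Pplat−PEEP) + (PIP−Pplat)] = 0.465 × [0.5×11.8 + 6.5] = 0.465 × 12.4 = 5.766 L·cmH2O.
Power = 27 × 5.766 = 155.68 L·cmH2O/min.
× 0.098 J/(L·cmH2O) → 15.257 J/min.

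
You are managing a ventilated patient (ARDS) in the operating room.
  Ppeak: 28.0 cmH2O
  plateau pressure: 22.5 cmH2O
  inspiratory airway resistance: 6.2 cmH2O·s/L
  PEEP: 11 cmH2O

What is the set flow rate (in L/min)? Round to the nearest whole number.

flow = (PIP − Pplat) / Raw = (28.0 − 22.5) / 6.2 = 0.8871 L/s × 60 = 53.226 L/min.

53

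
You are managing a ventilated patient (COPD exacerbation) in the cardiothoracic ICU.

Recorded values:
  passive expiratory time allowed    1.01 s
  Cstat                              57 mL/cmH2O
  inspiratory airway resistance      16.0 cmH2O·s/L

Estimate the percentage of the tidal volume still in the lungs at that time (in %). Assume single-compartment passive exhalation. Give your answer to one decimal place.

33.0

τ = R × C = 16.0 × 57 mL/cmH2O = 16.0 × 0.057 L/cmH2O = 0.912 s.
Passive exhalation: V(t)/V₀ = e^(−t/τ) = e^(−1.01/0.912) = 0.3304.
Fraction remaining = 0.3304 → 33.04%.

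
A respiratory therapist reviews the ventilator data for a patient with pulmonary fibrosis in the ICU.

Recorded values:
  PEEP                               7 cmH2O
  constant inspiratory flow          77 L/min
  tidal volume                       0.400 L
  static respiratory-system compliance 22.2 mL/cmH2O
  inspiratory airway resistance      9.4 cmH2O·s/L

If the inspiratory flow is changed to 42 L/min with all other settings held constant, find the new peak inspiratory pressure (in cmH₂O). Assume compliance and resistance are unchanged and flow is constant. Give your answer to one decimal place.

Flow: 77 L/min ÷ 60 = 1.2833 L/s.
New flow: 42 L/min ÷ 60 = 0.7 L/s.
PIP = Vt/C + R·V̇ + PEEP (constant-flow equation of motion).
Only the resistive term changes: ΔPIP = R × ΔV̇ = 9.4 × (0.7 − 1.2833) = 9.4 × -0.5833 = -5.483 cmH2O.
Original PIP = 400/22.2 + 9.4×1.2833 + 7 = 37.081 cmH2O; new PIP = 37.081 + (-5.483) = 31.598 cmH2O.

31.6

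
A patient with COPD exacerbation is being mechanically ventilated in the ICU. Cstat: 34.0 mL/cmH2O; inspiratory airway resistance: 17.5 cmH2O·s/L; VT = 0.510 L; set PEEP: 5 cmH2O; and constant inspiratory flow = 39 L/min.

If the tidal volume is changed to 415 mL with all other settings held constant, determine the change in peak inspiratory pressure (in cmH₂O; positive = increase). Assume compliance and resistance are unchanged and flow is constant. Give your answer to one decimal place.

-2.8

PIP = Vt/C + R·V̇ + PEEP (constant-flow equation of motion).
Only the elastic term changes: ΔPIP = ΔVt / C = (415 − 510) / 34.0 = -2.794 cmH2O.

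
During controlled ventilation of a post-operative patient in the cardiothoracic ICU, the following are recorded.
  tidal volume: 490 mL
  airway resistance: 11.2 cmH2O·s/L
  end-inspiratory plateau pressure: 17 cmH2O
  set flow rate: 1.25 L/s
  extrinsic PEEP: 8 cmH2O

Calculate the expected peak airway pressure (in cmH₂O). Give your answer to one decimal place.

PIP = Pplat + Raw × flow = 17 + 11.2 × 1.25 = 17 + 14.0 = 31.0 cmH2O.

31.0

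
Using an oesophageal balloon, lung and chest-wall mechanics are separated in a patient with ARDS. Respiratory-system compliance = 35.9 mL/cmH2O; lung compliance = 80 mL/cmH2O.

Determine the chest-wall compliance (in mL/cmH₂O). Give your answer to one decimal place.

65.1

1/Ccw = 1/Crs − 1/CL.
1/Ccw = 1/35.9 − 1/80 = 0.01536.
Ccw = 65.104 mL/cmH2O.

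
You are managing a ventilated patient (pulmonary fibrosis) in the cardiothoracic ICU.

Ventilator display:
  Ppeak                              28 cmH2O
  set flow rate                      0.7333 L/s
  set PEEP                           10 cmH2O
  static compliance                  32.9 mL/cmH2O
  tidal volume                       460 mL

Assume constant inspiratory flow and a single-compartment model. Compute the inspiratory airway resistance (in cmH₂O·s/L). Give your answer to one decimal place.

Equation of motion (constant flow): PIP = Vt/C + R·V̇ + PEEP.
R·V̇ = PIP − Vt/C − PEEP = 28 − 460/32.9 − 10 = 28 − 13.982 − 10 = 4.018 cmH2O.
R = 4.018 / 0.7333 = 5.479 cmH2O·s/L.

5.5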